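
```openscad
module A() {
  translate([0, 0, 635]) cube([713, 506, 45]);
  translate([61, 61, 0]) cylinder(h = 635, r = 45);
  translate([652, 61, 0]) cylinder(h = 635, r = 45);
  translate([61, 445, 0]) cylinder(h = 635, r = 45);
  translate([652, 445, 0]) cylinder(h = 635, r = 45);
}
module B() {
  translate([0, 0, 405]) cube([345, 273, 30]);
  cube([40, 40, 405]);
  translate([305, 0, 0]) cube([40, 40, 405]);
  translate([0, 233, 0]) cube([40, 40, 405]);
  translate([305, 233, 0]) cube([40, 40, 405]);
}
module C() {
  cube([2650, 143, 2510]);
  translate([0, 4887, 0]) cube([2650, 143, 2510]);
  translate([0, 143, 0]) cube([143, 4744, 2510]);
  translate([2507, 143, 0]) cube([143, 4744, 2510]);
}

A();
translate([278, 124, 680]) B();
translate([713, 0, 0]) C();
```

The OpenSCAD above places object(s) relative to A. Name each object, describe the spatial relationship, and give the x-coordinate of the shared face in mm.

The table's +x face and the house frame's −x face are both at x = 713 mm.

A is a table. B is a stool. C is a house frame. The stool is on top of the table. The house frame is against the table's +x side, with their −y faces flush. The x-coordinate of the shared face is 713 mm.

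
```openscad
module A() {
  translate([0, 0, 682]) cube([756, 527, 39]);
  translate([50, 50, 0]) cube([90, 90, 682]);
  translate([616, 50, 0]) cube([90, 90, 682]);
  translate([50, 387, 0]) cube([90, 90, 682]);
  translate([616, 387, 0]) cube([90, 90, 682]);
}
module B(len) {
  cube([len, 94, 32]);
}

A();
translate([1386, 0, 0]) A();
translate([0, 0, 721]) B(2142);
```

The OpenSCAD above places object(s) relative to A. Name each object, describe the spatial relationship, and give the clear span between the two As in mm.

Second table starts at x = 1386; first ends at x = 756; clear span = 1386 − 756 = 630 mm.

A is a table. B is a beam. A beam spans the tops of two tables. The clear span between the two tables is 630 mm.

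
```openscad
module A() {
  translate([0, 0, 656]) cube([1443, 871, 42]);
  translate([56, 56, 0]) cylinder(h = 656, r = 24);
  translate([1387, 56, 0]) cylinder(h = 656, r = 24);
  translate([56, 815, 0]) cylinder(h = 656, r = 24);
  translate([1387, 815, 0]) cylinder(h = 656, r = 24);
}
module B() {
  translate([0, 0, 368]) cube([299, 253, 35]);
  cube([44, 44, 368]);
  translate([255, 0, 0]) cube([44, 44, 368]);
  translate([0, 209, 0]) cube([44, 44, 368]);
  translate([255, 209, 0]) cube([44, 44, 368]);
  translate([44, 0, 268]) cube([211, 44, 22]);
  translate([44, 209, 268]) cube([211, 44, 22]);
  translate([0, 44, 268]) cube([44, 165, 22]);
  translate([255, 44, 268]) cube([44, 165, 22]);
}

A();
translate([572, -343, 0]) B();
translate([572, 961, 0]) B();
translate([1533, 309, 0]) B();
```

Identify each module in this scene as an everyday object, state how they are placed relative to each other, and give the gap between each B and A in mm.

A is a table. B is a stool. Three stools sit around the table at the −y, +y, +x sides. The gap between each stool and the table is 90 mm.

Each stool's nearest face is 90 mm from the table's bounding box.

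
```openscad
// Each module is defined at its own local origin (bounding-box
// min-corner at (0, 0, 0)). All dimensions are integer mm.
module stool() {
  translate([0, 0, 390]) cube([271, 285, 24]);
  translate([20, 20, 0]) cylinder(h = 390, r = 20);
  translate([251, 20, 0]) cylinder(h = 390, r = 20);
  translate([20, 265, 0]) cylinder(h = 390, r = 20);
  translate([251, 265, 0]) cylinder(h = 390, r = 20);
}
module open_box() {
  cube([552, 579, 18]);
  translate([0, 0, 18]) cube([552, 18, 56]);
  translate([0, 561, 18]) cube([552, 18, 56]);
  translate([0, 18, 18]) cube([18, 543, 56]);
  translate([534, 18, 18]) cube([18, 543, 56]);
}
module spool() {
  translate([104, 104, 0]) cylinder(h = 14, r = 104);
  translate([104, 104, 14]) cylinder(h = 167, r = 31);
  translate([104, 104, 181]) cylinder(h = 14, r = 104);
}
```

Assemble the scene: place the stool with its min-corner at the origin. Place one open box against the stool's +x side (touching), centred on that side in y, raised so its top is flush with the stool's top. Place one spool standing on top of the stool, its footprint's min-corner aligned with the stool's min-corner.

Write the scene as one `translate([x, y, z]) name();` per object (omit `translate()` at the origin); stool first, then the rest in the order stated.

stool();
translate([271, -147, 340]) open_box();
translate([0, 0, 414]) spool();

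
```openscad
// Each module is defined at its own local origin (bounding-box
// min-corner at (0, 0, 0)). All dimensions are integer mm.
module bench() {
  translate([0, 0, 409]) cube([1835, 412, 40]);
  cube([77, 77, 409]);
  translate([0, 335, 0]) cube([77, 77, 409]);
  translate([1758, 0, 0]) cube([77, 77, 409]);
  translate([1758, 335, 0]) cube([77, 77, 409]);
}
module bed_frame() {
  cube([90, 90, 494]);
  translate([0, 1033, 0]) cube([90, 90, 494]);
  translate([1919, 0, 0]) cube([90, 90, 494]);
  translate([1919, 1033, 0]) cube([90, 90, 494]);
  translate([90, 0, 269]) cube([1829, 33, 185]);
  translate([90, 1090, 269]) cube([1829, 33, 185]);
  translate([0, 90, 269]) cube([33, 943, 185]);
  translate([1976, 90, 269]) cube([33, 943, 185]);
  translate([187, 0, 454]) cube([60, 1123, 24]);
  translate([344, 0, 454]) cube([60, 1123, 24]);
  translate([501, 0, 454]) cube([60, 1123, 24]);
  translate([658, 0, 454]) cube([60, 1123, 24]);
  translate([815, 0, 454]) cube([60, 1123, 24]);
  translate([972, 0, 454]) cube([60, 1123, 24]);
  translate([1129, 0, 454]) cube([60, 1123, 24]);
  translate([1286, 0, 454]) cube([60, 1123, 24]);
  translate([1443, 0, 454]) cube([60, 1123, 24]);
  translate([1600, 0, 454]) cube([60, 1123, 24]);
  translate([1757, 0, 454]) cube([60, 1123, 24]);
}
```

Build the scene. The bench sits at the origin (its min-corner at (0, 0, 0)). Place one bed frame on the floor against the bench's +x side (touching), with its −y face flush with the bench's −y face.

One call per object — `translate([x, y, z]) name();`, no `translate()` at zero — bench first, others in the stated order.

bench();
translate([1835, 0, 0]) bed_frame();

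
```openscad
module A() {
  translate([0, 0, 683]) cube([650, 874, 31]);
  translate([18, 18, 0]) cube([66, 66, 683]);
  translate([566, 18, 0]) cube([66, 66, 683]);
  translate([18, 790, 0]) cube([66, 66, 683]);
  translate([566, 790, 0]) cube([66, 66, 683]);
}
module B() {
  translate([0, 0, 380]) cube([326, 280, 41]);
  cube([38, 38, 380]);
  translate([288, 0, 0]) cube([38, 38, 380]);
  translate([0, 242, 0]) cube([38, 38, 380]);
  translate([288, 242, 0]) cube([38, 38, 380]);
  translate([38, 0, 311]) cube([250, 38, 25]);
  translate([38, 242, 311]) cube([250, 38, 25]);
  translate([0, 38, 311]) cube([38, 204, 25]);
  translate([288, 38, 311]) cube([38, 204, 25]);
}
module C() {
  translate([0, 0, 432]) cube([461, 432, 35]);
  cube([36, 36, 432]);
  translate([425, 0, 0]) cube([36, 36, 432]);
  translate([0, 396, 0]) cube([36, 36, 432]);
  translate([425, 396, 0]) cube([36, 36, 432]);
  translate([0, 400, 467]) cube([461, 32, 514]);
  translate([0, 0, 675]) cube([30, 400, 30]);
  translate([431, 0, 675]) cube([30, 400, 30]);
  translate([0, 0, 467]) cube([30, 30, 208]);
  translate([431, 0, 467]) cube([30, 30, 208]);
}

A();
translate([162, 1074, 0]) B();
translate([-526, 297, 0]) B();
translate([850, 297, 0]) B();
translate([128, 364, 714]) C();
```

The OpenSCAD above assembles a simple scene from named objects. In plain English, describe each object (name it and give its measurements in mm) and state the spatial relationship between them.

A is a rectangular dining table. The top is 650×874×31 mm with its upper surface at z = 714 mm. It stands on four 66×66 mm square legs, each inset 18 mm from the nearest pair of top edges, running from the floor to the underside of the top.

B is a simple wooden stool: a rectangular seat 326 mm (x) by 280 mm (y), 41 mm thick, top face at z = 421 mm, on four square legs, each 38×38 mm in cross-section. The legs rest on z = 0, each flush with a corner of the seat. Four stretchers, 38 mm wide and 25 mm tall, connect adjacent legs with their undersides at z = 311 mm, each running between the inner faces of the legs it joins and aligned with the legs' outer faces on the other axis.

C is a chair: 461×432 mm seat, 35 mm thick, top at z = 467 mm, on four 36 mm square corner legs flush with the seat edges. A 32 mm thick backrest slab spans the full seat width, extending 514 mm above the seat top, its back face flush with the seat's +y edge. Two armrests of 30×30 mm section run along each side from the seat's front edge to the front of the backrest, top faces 238 mm above the seat top and outer faces flush with the seat's x-edges; a 30×30 mm post under the front of each armrest stands on the seat at the front corner.

Three stools sit around the table at the +y, −x, +x sides. The chair is on top of the table.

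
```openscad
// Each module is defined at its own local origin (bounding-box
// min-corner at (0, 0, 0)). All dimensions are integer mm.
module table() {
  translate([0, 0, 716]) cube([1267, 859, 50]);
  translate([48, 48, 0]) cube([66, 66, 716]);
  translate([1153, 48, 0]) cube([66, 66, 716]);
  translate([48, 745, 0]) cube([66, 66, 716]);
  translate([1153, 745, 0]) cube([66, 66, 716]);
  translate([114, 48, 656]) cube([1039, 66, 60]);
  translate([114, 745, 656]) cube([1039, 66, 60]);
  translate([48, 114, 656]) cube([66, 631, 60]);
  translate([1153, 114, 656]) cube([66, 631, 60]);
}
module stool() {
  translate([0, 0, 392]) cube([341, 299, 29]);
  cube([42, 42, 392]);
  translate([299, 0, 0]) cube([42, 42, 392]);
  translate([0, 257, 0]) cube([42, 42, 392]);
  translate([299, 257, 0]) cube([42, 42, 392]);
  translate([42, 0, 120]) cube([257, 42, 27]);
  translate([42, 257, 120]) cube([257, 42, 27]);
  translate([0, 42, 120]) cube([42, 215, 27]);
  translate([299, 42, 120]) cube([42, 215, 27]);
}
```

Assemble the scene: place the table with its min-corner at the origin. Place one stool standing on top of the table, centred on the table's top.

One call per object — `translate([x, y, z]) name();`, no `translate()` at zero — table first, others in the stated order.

table();
translate([463, 280, 766]) stool();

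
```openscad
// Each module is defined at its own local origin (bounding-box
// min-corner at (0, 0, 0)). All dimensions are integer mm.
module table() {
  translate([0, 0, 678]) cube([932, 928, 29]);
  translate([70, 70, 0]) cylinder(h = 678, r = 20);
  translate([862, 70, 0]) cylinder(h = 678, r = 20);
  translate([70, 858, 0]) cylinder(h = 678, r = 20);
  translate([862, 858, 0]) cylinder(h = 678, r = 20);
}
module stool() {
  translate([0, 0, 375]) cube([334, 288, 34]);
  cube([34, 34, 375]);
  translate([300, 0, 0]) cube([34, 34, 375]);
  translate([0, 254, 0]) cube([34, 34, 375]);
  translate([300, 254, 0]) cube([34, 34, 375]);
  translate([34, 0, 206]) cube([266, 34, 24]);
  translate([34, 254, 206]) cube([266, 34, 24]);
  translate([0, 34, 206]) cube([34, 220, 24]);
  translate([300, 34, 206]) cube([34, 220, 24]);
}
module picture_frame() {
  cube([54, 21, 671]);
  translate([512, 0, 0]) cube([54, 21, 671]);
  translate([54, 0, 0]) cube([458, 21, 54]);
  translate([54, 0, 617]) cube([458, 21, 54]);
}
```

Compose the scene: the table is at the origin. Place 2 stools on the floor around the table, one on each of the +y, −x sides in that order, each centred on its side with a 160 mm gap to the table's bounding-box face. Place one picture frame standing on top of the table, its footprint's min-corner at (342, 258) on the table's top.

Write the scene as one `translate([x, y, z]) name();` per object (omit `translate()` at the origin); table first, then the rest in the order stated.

table();
translate([299, 1088, 0]) stool();
translate([-494, 320, 0]) stool();
translate([342, 258, 707]) picture_frame();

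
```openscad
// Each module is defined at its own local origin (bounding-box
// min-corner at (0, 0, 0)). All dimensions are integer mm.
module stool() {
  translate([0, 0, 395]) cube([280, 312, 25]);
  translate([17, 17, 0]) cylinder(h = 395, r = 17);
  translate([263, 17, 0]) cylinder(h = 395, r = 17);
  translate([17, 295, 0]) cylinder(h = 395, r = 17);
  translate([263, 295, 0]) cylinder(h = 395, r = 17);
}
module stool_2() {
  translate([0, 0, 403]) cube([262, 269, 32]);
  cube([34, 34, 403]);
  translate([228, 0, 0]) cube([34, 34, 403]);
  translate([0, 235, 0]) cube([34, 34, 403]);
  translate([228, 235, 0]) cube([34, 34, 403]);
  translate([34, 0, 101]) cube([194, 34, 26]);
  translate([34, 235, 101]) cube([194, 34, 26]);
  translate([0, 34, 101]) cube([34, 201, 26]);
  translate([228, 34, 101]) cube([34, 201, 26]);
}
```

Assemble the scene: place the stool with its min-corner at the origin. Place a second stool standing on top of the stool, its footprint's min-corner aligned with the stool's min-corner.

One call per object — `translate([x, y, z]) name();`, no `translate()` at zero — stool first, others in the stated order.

stool();
translate([0, 0, 420]) stool_2();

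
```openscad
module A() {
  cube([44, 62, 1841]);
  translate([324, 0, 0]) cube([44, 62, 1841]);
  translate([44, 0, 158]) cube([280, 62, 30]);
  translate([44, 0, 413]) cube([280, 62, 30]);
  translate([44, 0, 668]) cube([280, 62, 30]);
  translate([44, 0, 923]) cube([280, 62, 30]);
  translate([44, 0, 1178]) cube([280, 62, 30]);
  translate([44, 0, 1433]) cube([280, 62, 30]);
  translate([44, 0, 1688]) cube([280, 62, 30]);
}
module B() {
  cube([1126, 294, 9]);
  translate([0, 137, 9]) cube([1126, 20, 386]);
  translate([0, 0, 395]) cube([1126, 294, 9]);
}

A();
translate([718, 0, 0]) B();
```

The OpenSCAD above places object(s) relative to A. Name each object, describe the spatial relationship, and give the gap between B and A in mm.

The I-beam's nearest face is 350 mm from the ladder's +x face.

A is a ladder. B is an I-beam. The I-beam is on the floor beside the ladder on its +x side. The gap between the I-beam and the ladder is 350 mm.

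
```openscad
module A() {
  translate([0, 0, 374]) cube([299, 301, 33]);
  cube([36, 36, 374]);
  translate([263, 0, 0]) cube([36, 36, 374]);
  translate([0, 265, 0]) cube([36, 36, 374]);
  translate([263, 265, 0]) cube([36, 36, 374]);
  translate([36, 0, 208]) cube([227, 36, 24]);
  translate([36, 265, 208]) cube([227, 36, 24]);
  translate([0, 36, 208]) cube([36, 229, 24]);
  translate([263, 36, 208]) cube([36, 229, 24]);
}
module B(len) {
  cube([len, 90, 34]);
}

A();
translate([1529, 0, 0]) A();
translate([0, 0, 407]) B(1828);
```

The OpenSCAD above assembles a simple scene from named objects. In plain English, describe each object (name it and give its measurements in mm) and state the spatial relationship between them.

A is a four-legged stool. The seat is 299×301 mm, 33 mm thick, top at z = 407 mm. It stands on four square legs, each 36×36 mm in cross-section, from z = 0 to the seat underside, each flush with a corner of the seat. Four stretchers, 36 mm wide and 24 mm tall, connect adjacent legs with their undersides at z = 208 mm, each running between the inner faces of the legs it joins and aligned with the legs' outer faces on the other axis.

B is a rectangular beam 1828 mm long (x), 90 mm deep (y), 34 mm thick (z).

The beam spans the tops of two stools placed 1230 mm apart, resting at z = 407 mm.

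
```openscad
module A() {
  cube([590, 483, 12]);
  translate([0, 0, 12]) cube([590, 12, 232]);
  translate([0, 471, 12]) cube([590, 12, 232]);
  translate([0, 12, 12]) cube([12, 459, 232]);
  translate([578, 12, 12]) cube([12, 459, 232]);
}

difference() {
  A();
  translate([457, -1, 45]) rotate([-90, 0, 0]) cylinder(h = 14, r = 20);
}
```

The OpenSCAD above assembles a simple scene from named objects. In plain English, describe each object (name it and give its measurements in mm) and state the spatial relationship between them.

A is an open-topped rectangular box: outside dimensions 590×483×244 mm, with a uniform wall and base thickness of 12 mm. The base is a full 590×483 slab on the floor; four walls sit on top of the base. The front and back walls (the −y and +y sides) span the full width; the two side walls fit between them.

The open box has a circular hole of radius 20 mm through its front wall, centred at (x = 457, z = 45).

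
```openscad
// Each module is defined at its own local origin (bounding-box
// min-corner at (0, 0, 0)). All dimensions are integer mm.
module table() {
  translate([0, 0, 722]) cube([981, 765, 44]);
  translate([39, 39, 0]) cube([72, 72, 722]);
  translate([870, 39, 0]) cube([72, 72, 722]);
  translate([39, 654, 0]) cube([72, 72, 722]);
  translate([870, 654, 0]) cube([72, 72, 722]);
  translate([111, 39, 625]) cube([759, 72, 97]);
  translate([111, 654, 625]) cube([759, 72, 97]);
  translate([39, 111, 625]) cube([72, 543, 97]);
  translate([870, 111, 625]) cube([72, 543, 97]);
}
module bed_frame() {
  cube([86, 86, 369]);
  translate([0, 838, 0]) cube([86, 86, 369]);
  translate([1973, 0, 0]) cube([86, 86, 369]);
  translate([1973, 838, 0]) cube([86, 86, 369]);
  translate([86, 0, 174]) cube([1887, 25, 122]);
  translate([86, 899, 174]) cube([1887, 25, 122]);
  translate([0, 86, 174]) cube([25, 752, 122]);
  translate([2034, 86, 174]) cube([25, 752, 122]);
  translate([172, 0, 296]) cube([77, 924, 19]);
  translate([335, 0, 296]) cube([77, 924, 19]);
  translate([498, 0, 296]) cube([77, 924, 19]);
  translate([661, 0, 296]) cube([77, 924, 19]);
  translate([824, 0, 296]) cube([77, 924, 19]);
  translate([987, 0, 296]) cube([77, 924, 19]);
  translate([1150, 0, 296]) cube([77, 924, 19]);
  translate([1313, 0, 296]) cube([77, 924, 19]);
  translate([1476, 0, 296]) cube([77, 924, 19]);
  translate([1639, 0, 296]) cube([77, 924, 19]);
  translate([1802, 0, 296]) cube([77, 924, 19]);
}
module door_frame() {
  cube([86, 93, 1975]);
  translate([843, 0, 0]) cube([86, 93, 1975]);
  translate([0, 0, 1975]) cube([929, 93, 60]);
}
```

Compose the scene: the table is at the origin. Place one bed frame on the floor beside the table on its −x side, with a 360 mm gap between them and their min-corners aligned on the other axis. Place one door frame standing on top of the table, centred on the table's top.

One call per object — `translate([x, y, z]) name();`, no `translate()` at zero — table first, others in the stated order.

table();
translate([-2419, 0, 0]) bed_frame();
translate([26, 336, 766]) door_frame();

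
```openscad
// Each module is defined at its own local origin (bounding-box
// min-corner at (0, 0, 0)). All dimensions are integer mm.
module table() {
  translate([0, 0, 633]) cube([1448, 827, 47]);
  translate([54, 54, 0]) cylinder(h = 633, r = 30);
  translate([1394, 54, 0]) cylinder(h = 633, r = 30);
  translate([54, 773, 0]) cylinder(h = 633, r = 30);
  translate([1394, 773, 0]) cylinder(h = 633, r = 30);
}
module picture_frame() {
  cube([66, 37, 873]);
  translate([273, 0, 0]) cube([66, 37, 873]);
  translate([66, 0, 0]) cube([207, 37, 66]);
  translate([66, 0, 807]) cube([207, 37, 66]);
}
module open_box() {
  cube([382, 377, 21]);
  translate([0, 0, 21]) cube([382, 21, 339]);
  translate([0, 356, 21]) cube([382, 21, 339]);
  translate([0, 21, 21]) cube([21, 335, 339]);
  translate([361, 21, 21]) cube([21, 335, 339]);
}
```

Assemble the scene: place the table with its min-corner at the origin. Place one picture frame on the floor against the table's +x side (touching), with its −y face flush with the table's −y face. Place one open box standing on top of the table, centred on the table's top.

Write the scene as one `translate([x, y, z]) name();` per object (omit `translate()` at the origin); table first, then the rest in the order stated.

table();
translate([1448, 0, 0]) picture_frame();
translate([533, 225, 680]) open_box();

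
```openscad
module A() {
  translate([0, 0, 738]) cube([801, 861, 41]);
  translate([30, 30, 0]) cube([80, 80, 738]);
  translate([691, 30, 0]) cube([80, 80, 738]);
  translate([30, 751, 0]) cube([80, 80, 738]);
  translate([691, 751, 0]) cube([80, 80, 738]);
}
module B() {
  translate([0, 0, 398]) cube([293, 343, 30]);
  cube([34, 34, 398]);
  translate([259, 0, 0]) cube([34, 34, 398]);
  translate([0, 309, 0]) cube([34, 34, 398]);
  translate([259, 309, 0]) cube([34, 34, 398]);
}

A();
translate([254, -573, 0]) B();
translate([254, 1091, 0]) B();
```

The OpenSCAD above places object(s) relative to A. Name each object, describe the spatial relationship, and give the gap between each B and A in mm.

Each stool's nearest face is 230 mm from the table's bounding box.

A is a table. B is a stool. Two stools sit around the table at the −y, +y sides. The gap between each stool and the table is 230 mm.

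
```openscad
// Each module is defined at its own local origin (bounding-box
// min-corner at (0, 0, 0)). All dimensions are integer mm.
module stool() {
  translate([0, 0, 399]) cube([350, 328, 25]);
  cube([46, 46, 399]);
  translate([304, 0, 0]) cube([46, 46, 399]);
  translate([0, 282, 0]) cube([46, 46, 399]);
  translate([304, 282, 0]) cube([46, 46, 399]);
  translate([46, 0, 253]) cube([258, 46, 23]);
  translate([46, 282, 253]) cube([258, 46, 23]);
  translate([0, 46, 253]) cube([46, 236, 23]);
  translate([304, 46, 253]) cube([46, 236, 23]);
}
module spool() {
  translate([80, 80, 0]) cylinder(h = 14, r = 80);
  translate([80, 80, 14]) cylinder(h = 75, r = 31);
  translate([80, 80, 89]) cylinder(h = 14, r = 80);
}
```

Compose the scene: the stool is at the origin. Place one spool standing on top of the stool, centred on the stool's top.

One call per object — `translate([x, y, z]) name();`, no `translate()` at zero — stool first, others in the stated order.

stool();
translate([95, 84, 424]) spool();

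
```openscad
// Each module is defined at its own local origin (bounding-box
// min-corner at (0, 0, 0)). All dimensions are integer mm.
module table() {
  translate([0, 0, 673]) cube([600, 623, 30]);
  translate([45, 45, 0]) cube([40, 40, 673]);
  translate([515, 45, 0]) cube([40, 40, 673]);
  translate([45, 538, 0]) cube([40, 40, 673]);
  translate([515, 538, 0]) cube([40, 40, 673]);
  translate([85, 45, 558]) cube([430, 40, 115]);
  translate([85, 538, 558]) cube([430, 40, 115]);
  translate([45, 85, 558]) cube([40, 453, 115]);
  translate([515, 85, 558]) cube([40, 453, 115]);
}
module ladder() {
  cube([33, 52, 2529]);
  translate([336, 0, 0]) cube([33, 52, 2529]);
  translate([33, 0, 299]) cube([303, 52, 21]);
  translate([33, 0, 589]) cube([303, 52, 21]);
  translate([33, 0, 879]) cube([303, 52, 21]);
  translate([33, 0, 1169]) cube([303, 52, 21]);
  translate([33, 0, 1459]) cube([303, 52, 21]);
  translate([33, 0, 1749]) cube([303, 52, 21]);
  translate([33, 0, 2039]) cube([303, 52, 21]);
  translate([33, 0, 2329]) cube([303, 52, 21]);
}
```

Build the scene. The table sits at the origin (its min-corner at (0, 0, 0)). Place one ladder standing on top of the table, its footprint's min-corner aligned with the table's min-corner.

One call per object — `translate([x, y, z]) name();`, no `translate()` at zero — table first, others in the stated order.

table();
translate([0, 0, 703]) ladder();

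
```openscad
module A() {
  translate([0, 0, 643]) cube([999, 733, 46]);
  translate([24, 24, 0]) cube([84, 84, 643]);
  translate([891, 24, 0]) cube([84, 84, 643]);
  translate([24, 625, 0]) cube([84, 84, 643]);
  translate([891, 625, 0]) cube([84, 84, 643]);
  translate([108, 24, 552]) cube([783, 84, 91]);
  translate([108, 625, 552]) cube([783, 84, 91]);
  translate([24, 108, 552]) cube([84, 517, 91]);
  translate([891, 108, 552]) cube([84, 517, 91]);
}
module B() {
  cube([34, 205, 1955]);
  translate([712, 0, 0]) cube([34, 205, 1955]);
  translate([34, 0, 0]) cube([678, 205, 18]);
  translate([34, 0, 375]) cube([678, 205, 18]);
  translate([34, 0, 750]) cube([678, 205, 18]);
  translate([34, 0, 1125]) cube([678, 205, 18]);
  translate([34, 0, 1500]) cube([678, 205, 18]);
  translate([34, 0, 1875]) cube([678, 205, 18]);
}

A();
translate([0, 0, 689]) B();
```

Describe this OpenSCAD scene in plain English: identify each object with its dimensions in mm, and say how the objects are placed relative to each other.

A is a rectangular dining table. The top is 999×733×46 mm with its upper surface at z = 689 mm. It stands on four 84×84 mm square legs, each inset 24 mm from the nearest pair of top edges, running from the floor to the underside of the top. Four apron rails, 84 mm thick and 91 mm tall, run between adjacent legs with their top edges flush with the underside of the top and their outer faces flush with the legs' outer faces.

B is a bookshelf 746 mm wide overall, 205 mm deep and 1955 mm tall. The two sides are 34 mm thick vertical panels. 6 horizontal shelves of 18 mm thickness span between the inner faces of the sides; the lowest shelf sits on the floor and shelves are stacked with a clear vertical gap of 357 mm between each pair.

The bookshelf is on top of the table.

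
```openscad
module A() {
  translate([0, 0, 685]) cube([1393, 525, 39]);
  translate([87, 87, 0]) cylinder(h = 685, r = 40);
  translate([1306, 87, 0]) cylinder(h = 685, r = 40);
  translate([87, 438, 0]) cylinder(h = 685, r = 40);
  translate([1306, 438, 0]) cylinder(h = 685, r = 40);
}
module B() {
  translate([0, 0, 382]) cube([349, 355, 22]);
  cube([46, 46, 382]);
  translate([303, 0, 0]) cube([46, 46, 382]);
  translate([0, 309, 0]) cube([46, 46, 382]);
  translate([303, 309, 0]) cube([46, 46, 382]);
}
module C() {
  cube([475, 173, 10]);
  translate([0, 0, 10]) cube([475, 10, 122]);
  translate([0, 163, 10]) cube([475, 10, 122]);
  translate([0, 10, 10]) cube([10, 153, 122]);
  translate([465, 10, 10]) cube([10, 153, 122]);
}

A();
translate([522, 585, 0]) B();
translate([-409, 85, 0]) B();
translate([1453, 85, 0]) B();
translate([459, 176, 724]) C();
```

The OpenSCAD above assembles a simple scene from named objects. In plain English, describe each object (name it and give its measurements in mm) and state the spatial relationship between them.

A is a rectangular dining table. The top is 1393×525×39 mm with its upper surface at z = 724 mm. It stands on four round legs of 80 mm diameter, each leg's bounding box inset 47 mm from the nearest pair of top edges, running from the floor to the underside of the top.

B is a four-legged stool. The seat is a 349×355×22 mm slab whose top surface is at z = 404 mm; four square legs, each 46×46 mm in cross-section, run from the floor (z = 0) to the underside of the seat, each flush with a corner of the seat.

C is an open-topped rectangular box: outside dimensions 475×173×132 mm, with a uniform wall and base thickness of 10 mm. The base is a full 475×173 slab on the floor; four walls sit on top of the base. The front and back walls (the −y and +y sides) span the full width; the two side walls fit between them.

Three stools sit around the table at the +y, −x, +x sides. The open box is on top of the table, centred.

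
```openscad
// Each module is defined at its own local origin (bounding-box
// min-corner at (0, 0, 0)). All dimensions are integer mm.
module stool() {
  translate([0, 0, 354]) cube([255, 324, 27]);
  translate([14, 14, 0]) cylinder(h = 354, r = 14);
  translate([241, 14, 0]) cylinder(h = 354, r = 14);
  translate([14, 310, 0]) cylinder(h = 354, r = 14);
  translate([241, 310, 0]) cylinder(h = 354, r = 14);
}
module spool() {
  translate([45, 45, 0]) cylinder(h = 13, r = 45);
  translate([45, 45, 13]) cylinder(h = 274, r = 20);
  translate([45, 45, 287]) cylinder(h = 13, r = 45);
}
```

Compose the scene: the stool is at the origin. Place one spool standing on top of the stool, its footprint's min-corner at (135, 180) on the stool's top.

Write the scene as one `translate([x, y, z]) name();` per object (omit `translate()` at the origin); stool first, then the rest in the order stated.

stool();
translate([135, 180, 381]) spool();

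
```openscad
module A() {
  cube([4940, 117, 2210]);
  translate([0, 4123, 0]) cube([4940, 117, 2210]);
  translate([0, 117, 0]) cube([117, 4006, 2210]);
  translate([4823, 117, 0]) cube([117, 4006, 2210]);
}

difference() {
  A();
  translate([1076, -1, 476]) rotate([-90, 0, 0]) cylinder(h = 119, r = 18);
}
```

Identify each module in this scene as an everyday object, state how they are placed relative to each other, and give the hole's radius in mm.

The subtracted cylinder has r = 18 mm.

A is a house frame. The house frame has a circular hole through its front wall. The hole's radius is 18 mm.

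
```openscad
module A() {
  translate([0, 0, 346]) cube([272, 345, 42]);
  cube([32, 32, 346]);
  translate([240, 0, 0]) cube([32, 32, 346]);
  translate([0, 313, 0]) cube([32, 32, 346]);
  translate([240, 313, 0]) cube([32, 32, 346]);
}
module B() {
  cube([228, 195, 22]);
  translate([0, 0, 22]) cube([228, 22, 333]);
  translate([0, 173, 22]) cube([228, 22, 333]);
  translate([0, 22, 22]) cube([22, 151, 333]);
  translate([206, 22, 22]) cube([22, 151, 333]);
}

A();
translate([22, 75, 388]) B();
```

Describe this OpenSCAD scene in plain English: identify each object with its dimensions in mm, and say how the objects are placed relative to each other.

A is a four-legged stool. The seat is a 272×345×42 mm slab whose top surface is at z = 388 mm; four square legs, each 32×32 mm in cross-section, run from the floor (z = 0) to the underside of the seat, each flush with a corner of the seat.

B is an open storage box with external size 228×195×355 mm and wall thickness 22 mm (the base is also 22 mm thick). The base covers the whole footprint; the four walls stand on the base, with the y-facing walls full-width and the x-facing walls fitting between their inner faces.

The open box is on top of the stool, centred.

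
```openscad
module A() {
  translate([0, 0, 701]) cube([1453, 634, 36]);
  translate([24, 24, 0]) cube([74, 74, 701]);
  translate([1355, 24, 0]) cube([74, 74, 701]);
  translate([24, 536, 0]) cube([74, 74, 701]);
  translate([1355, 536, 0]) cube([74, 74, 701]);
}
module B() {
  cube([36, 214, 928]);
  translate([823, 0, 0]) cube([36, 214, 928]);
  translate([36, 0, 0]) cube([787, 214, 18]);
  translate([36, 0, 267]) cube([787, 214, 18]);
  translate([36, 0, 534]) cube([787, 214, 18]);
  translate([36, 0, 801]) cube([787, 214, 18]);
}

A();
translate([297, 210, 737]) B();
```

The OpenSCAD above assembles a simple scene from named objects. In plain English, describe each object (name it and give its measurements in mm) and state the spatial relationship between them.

A is a table with a 1453×634 mm rectangular top, 36 mm thick, top surface at z = 737 mm, supported by four 74×74 mm square legs, each inset 24 mm from the nearest pair of top edges, running from the floor.

B is a bookshelf 859 mm wide overall, 214 mm deep and 928 mm tall. The two sides are 36 mm thick vertical panels. 4 horizontal shelves of 18 mm thickness span between the inner faces of the sides; the lowest shelf sits on the floor and shelves are stacked with a clear vertical gap of 249 mm between each pair.

The bookshelf is on top of the table, centred.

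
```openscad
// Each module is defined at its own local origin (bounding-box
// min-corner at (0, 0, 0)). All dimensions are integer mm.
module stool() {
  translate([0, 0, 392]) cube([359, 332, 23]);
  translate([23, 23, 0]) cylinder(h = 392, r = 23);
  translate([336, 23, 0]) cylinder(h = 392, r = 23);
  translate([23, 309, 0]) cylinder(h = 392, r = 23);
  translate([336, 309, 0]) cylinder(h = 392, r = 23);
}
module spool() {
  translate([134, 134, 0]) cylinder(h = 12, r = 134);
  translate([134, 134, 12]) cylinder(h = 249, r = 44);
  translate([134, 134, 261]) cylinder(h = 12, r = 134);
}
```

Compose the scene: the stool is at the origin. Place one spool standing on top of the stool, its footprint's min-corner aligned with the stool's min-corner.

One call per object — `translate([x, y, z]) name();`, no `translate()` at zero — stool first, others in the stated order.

stool();
translate([0, 0, 415]) spool();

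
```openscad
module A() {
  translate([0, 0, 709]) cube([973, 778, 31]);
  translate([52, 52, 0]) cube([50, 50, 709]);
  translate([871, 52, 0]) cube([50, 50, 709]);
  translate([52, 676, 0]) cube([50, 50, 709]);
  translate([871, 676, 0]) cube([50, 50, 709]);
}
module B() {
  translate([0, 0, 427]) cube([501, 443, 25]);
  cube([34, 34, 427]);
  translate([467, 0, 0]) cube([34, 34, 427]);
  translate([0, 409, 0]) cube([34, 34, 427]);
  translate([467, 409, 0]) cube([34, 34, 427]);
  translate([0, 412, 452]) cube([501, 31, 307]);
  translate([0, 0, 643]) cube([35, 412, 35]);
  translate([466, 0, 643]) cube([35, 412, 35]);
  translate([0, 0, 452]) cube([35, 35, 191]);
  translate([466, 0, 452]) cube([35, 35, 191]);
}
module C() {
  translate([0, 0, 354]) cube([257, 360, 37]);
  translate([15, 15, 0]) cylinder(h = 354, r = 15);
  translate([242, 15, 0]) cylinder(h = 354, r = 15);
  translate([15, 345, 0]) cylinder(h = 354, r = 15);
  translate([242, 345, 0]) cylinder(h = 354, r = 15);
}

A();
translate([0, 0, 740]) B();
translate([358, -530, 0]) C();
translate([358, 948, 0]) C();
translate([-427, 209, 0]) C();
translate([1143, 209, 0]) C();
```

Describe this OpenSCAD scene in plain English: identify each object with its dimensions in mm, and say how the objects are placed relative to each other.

A is a table: top 973 mm (x) × 778 mm (y), 31 mm thick, upper face at z = 740 mm, on four 50×50 mm square legs, each inset 52 mm from the nearest pair of top edges, running from z = 0 to the bottom of the top.

B is a chair. The seat is a 501×443×25 mm slab with its top at z = 452 mm, on four 34×34 mm corner legs (flush with the seat edges, standing on z = 0). A flat backrest 31 mm thick, 307 mm tall, spans the full seat width and rises from the seat top along its +y edge, rear face flush with the rear of the seat. Two armrests of 35×35 mm section run along each side from the seat's front edge to the front of the backrest, top faces 226 mm above the seat top and outer faces flush with the seat's x-edges; a 35×35 mm post under the front of each armrest stands on the seat at the front corner.

C is a four-legged stool. The seat is a 257×360×37 mm slab whose top surface is at z = 391 mm; four round legs, each 30 mm in diameter, run from the floor (z = 0) to the underside of the seat, each leg's axis is inset half a diameter from the nearest pair of seat edges (so the leg's bounding box is flush with the corner).

The chair is on top of the table. Four stools sit around the table at the −y, +y, −x, +x sides.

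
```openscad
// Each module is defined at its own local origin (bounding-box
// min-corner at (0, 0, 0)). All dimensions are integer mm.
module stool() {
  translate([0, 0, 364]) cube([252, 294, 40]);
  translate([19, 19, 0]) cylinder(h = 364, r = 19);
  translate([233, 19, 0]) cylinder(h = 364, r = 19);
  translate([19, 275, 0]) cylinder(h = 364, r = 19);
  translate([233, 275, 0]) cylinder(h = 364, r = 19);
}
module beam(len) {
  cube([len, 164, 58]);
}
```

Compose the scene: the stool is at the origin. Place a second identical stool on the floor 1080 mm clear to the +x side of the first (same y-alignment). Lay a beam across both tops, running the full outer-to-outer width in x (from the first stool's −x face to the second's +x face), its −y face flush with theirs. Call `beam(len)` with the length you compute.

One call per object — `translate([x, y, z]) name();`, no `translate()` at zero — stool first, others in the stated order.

stool();
translate([1332, 0, 0]) stool();
translate([0, 0, 404]) beam(1584);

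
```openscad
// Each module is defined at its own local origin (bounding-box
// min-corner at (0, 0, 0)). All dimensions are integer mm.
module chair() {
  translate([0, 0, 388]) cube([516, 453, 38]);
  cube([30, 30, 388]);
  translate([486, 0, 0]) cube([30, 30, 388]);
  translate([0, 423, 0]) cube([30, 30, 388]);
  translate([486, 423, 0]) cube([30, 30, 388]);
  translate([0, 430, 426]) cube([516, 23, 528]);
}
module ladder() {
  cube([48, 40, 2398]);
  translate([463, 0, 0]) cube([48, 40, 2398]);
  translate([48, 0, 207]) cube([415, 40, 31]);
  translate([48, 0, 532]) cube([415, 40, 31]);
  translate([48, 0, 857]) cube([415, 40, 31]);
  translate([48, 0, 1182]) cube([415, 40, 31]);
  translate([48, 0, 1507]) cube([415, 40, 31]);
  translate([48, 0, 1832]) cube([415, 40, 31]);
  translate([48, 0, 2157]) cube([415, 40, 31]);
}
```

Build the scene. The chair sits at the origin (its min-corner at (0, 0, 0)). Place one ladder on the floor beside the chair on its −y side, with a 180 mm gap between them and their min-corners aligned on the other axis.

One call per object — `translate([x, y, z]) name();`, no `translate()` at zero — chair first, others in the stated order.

chair();
translate([0, -220, 0]) ladder();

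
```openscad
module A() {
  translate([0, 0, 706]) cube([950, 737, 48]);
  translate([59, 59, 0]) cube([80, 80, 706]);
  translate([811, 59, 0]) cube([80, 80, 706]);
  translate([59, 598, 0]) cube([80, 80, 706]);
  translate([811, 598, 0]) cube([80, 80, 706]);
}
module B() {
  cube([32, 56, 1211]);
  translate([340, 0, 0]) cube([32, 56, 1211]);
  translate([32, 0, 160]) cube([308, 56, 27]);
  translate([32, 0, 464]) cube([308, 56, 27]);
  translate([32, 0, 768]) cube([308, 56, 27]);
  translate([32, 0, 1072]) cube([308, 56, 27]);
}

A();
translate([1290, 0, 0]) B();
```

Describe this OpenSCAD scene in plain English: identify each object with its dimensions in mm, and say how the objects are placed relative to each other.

A is a table with a 950×737 mm rectangular top, 48 mm thick, top surface at z = 754 mm, supported by four 80×80 mm square legs, each inset 59 mm from the nearest pair of top edges, running from the floor.

B is a straight ladder. Two 32×56 mm vertical rails, 1211 mm tall, stand 372 mm apart (outside-to-outside) with their front faces coplanar on the −y side. 4 rungs, each 56 mm deep and 27 mm tall, span between the inner faces of the rails, front faces flush with the rails. The lowest rung's underside is at z = 160 mm and rungs are spaced 304 mm apart (underside to underside).

The ladder is on the floor beside the table on its +x side.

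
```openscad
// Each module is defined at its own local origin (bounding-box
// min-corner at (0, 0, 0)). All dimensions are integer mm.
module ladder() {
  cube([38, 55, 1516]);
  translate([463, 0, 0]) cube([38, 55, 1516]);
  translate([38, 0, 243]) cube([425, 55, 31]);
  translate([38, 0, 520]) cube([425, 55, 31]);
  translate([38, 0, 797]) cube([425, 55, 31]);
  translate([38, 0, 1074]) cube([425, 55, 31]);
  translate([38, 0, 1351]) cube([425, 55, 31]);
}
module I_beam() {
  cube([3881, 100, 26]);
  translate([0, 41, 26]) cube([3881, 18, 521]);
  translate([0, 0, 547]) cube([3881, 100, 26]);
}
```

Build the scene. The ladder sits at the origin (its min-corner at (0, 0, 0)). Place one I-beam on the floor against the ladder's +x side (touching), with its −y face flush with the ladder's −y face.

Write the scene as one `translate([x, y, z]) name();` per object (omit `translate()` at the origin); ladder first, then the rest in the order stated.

ladder();
translate([501, 0, 0]) I_beam();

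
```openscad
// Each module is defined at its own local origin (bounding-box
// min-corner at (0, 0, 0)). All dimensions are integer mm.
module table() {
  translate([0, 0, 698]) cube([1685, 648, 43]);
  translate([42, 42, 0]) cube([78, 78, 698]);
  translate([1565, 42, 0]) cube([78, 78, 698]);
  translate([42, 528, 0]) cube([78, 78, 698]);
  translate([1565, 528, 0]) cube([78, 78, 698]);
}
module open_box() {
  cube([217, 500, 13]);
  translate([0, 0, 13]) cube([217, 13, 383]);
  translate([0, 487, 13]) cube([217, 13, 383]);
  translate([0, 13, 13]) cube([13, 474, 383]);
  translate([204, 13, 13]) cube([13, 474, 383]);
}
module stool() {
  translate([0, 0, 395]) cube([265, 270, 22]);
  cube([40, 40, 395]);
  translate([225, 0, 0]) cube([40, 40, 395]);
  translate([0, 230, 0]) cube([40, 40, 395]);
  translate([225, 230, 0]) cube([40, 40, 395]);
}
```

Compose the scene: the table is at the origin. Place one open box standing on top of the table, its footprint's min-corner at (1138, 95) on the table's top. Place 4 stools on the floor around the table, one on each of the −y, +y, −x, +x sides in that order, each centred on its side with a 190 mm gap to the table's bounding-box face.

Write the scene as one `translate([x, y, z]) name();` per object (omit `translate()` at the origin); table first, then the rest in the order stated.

table();
translate([1138, 95, 741]) open_box();
translate([710, -460, 0]) stool();
translate([710, 838, 0]) stool();
translate([-455, 189, 0]) stool();
translate([1875, 189, 0]) stool();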